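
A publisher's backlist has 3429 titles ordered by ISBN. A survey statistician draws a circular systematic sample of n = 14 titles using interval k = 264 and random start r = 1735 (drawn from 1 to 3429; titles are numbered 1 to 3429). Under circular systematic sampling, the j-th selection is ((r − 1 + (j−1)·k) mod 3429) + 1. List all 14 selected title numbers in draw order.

Selection 1: 1735
Selection 2: 1735 + 264 = 1999
Selection 3: 1999 + 264 = 2263
Selection 4: 2263 + 264 = 2527
Selection 5: 2527 + 264 = 2791
Selection 6: 2791 + 264 = 3055
Selection 7: 3055 + 264 = 3319
Selection 8: 3319 + 264 = 3583 → 3583 − 3429 = 154
Selection 9: 154 + 264 = 418
Selection 10: 418 + 264 = 682
Selection 11: 682 + 264 = 946
Selection 12: 946 + 264 = 1210
Selection 13: 1210 + 264 = 1474
Selection 14: 1474 + 264 = 1738

1735, 1999, 2263, 2527, 2791, 3055, 3319, 154, 418, 682, 946, 1210, 1474, 1738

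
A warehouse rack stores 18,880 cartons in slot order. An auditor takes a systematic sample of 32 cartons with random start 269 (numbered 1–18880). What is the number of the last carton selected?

18559

k = 18880/32 = 590
32nd selection = r + (32−1)·k = 269 + 31×590 = 269 + 18290 = 18559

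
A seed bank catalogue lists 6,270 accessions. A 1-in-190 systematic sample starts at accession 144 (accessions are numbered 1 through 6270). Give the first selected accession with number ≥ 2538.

k = 190
Steps past start: ⌈(2538 − 144)/190⌉ = ⌈2394/190⌉ = 13
Selected accession: 144 + 13×190 = 2614

2614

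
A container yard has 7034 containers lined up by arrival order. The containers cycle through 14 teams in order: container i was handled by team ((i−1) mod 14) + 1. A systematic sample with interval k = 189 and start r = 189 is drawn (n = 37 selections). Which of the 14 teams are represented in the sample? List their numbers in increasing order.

Consecutive selections differ by k = 189, so their team numbers differ by 189 mod 14 = 7.
gcd(189, 14) = 7, so the sample visits 14/7 = 2 distinct residues mod 14.
Start 189 is team 7; the teams hit are 7, 14.

7, 14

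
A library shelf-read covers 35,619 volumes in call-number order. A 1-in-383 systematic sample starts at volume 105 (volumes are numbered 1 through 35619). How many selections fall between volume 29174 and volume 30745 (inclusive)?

5

k = 383
First selection ≥ 29174: 105 + ⌈(29174−105)/383⌉·383 = 105 + 76×383 = 29213
Last selection ≤ 30745: 105 + ⌊(30745−105)/383⌋·383 = 105 + 80×383 = 30745
Count = 80 − 76 + 1 = 5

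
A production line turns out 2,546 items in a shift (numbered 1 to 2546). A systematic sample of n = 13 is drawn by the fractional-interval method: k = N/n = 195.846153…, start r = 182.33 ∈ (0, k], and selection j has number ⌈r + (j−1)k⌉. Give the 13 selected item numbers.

j=1: r + 0k = 182.33 → ⌈·⌉ = 183
j=2: r + 1k = 378.176153… → ⌈·⌉ = 379
j=3: r + 2k = 574.022307… → ⌈·⌉ = 575
j=4: r + 3k = 769.868461… → ⌈·⌉ = 770
j=5: r + 4k = 965.714615… → ⌈·⌉ = 966
j=6: r + 5k = 1161.560769… → ⌈·⌉ = 1162
j=7: r + 6k = 1357.406923… → ⌈·⌉ = 1358
j=8: r + 7k = 1553.253076… → ⌈·⌉ = 1554
j=9: r + 8k = 1749.099230… → ⌈·⌉ = 1750
j=10: r + 9k = 1944.945384… → ⌈·⌉ = 1945
j=11: r + 10k = 2140.791538… → ⌈·⌉ = 2141
j=12: r + 11k = 2336.637692… → ⌈·⌉ = 2337
j=13: r + 12k = 2532.483846… → ⌈·⌉ = 2533

183, 379, 575, 770, 966, 1162, 1358, 1554, 1750, 1945, 2141, 2337, 2533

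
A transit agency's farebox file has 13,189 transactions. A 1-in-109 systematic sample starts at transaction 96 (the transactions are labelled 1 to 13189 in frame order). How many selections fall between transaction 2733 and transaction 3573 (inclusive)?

k = 109
First selection ≥ 2733: 96 + ⌈(2733−96)/109⌉·109 = 96 + 25×109 = 2821
Last selection ≤ 3573: 96 + ⌊(3573−96)/109⌋·109 = 96 + 31×109 = 3475
Count = 31 − 25 + 1 = 7

7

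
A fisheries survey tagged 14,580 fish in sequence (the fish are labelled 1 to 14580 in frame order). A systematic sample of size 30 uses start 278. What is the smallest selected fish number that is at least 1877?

2222

k = 14580/30 = 486
Steps past start: ⌈(1877 − 278)/486⌉ = ⌈1599/486⌉ = 4
Selected fish: 278 + 4×486 = 2222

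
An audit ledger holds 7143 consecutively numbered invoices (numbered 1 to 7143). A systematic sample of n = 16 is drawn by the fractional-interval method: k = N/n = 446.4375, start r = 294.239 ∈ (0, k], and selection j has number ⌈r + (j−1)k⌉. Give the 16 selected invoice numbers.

295, 741, 1188, 1634, 2080, 2527, 2973, 3420, 3866, 4313, 4759, 5206, 5652, 6098, 6545, 6991

j=1: r + 0k = 294.239 → ⌈·⌉ = 295
j=2: r + 1k = 740.6765 → ⌈·⌉ = 741
j=3: r + 2k = 1187.114 → ⌈·⌉ = 1188
j=4: r + 3k = 1633.5515 → ⌈·⌉ = 1634
j=5: r + 4k = 2079.989 → ⌈·⌉ = 2080
j=6: r + 5k = 2526.4265 → ⌈·⌉ = 2527
j=7: r + 6k = 2972.864 → ⌈·⌉ = 2973
j=8: r + 7k = 3419.3015 → ⌈·⌉ = 3420
j=9: r + 8k = 3865.739 → ⌈·⌉ = 3866
j=10: r + 9k = 4312.1765 → ⌈·⌉ = 4313
j=11: r + 10k = 4758.614 → ⌈·⌉ = 4759
j=12: r + 11k = 5205.0515 → ⌈·⌉ = 5206
j=13: r + 12k = 5651.489 → ⌈·⌉ = 5652
j=14: r + 13k = 6097.9265 → ⌈·⌉ = 6098
j=15: r + 14k = 6544.364 → ⌈·⌉ = 6545
j=16: r + 15k = 6990.8015 → ⌈·⌉ = 6991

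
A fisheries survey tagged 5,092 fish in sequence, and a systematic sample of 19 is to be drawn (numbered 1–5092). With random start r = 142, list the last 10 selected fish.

2554, 2822, 3090, 3358, 3626, 3894, 4162, 4430, 4698, 4966

k = N/n = 5092/19 = 268
10th selection = 142 + 9×268 = 2554
11th: 2554 + 268 = 2822
12th: 2822 + 268 = 3090
13th: 3090 + 268 = 3358
14th: 3358 + 268 = 3626
15th: 3626 + 268 = 3894
16th: 3894 + 268 = 4162
17th: 4162 + 268 = 4430
18th: 4430 + 268 = 4698
19th: 4698 + 268 = 4966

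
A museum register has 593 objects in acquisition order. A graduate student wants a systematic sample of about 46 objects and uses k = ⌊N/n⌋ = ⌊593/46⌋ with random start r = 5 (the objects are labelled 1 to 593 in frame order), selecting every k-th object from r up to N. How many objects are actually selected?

50

k = ⌊593/46⌋ = 12
Achieved size = ⌊(593 − 5)/12⌋ + 1 = ⌊588/12⌋ + 1 = 49 + 1 = 50
(last selection: 5 + 49×12 = 593 ≤ 593; next would be 605 > 593)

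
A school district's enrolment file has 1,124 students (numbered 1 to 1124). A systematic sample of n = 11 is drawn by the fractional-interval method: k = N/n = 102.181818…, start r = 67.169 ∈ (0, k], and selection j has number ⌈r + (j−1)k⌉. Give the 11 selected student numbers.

68, 170, 272, 374, 476, 579, 681, 783, 885, 987, 1089

j=1: r + 0k = 67.169 → ⌈·⌉ = 68
j=2: r + 1k = 169.350818… → ⌈·⌉ = 170
j=3: r + 2k = 271.532636… → ⌈·⌉ = 272
j=4: r + 3k = 373.714454… → ⌈·⌉ = 374
j=5: r + 4k = 475.896272… → ⌈·⌉ = 476
j=6: r + 5k = 578.078090… → ⌈·⌉ = 579
j=7: r + 6k = 680.259909… → ⌈·⌉ = 681
j=8: r + 7k = 782.441727… → ⌈·⌉ = 783
j=9: r + 8k = 884.623545… → ⌈·⌉ = 885
j=10: r + 9k = 986.805363… → ⌈·⌉ = 987
j=11: r + 10k = 1088.987181… → ⌈·⌉ = 1089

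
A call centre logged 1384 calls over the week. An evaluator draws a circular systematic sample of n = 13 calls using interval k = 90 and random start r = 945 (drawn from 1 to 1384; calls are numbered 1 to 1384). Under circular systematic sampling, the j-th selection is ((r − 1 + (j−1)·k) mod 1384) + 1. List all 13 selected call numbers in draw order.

Selection 1: 945
Selection 2: 945 + 90 = 1035
Selection 3: 1035 + 90 = 1125
Selection 4: 1125 + 90 = 1215
Selection 5: 1215 + 90 = 1305
Selection 6: 1305 + 90 = 1395 → 1395 − 1384 = 11
Selection 7: 11 + 90 = 101
Selection 8: 101 + 90 = 191
Selection 9: 191 + 90 = 281
Selection 10: 281 + 90 = 371
Selection 11: 371 + 90 = 461
Selection 12: 461 + 90 = 551
Selection 13: 551 + 90 = 641

945, 1035, 1125, 1215, 1305, 11, 101, 191, 281, 371, 461, 551, 641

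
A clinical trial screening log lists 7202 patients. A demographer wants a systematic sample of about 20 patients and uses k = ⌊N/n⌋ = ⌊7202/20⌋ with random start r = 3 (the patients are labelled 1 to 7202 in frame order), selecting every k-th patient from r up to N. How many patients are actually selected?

20

k = ⌊7202/20⌋ = 360
Achieved size = ⌊(7202 − 3)/360⌋ + 1 = ⌊7199/360⌋ + 1 = 19 + 1 = 20
(last selection: 3 + 19×360 = 6843 ≤ 7202; next would be 7203 > 7202)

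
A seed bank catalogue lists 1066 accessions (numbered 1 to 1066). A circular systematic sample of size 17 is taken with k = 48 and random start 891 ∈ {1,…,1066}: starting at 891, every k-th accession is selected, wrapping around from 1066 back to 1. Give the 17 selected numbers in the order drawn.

891, 939, 987, 1035, 17, 65, 113, 161, 209, 257, 305, 353, 401, 449, 497, 545, 593

Selection 1: 891
Selection 2: 891 + 48 = 939
Selection 3: 939 + 48 = 987
Selection 4: 987 + 48 = 1035
Selection 5: 1035 + 48 = 1083 → 1083 − 1066 = 17
Selection 6: 17 + 48 = 65
Selection 7: 65 + 48 = 113
Selection 8: 113 + 48 = 161
Selection 9: 161 + 48 = 209
Selection 10: 209 + 48 = 257
Selection 11: 257 + 48 = 305
Selection 12: 305 + 48 = 353
Selection 13: 353 + 48 = 401
Selection 14: 401 + 48 = 449
Selection 15: 449 + 48 = 497
Selection 16: 497 + 48 = 545
Selection 17: 545 + 48 = 593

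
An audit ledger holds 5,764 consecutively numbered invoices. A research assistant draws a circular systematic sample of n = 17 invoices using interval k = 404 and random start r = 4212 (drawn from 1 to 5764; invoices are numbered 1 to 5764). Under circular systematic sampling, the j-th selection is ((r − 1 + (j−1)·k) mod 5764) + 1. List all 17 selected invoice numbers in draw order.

4212, 4616, 5020, 5424, 64, 468, 872, 1276, 1680, 2084, 2488, 2892, 3296, 3700, 4104, 4508, 4912

Selection 1: 4212
Selection 2: 4212 + 404 = 4616
Selection 3: 4616 + 404 = 5020
Selection 4: 5020 + 404 = 5424
Selection 5: 5424 + 404 = 5828 → 5828 − 5764 = 64
Selection 6: 64 + 404 = 468
Selection 7: 468 + 404 = 872
Selection 8: 872 + 404 = 1276
Selection 9: 1276 + 404 = 1680
Selection 10: 1680 + 404 = 2084
Selection 11: 2084 + 404 = 2488
Selection 12: 2488 + 404 = 2892
Selection 13: 2892 + 404 = 3296
Selection 14: 3296 + 404 = 3700
Selection 15: 3700 + 404 = 4104
Selection 16: 4104 + 404 = 4508
Selection 17: 4508 + 404 = 4912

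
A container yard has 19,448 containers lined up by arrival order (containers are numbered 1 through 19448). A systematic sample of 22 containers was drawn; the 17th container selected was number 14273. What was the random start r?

k = 19448/22 = 884
r = 14273 − (17−1)×884 = 14273 − 14144 = 129

129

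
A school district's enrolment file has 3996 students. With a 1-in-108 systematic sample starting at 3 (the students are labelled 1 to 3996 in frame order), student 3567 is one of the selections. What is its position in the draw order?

34

k = 108
position = (3567 − 3)/108 + 1 = 3564/108 + 1 = 33 + 1 = 34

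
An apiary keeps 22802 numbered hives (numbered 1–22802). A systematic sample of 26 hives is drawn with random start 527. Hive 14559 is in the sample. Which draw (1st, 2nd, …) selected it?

k = 22802/26 = 877
position = (14559 − 527)/877 + 1 = 14032/877 + 1 = 16 + 1 = 17

17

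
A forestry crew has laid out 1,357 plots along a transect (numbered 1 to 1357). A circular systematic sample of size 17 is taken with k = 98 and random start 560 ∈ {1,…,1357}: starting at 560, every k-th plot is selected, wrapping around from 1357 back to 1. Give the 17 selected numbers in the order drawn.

Selection 1: 560
Selection 2: 560 + 98 = 658
Selection 3: 658 + 98 = 756
Selection 4: 756 + 98 = 854
Selection 5: 854 + 98 = 952
Selection 6: 952 + 98 = 1050
Selection 7: 1050 + 98 = 1148
Selection 8: 1148 + 98 = 1246
Selection 9: 1246 + 98 = 1344
Selection 10: 1344 + 98 = 1442 → 1442 − 1357 = 85
Selection 11: 85 + 98 = 183
Selection 12: 183 + 98 = 281
Selection 13: 281 + 98 = 379
Selection 14: 379 + 98 = 477
Selection 15: 477 + 98 = 575
Selection 16: 575 + 98 = 673
Selection 17: 673 + 98 = 771

560, 658, 756, 854, 952, 1050, 1148, 1246, 1344, 85, 183, 281, 379, 477, 575, 673, 771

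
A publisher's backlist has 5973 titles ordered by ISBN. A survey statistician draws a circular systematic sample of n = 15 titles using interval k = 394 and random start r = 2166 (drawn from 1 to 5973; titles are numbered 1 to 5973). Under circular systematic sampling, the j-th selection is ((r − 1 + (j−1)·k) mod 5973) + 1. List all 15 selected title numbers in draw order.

Selection 1: 2166
Selection 2: 2166 + 394 = 2560
Selection 3: 2560 + 394 = 2954
Selection 4: 2954 + 394 = 3348
Selection 5: 3348 + 394 = 3742
Selection 6: 3742 + 394 = 4136
Selection 7: 4136 + 394 = 4530
Selection 8: 4530 + 394 = 4924
Selection 9: 4924 + 394 = 5318
Selection 10: 5318 + 394 = 5712
Selection 11: 5712 + 394 = 6106 → 6106 − 5973 = 133
Selection 12: 133 + 394 = 527
Selection 13: 527 + 394 = 921
Selection 14: 921 + 394 = 1315
Selection 15: 1315 + 394 = 1709

2166, 2560, 2954, 3348, 3742, 4136, 4530, 4924, 5318, 5712, 133, 527, 921, 1315, 1709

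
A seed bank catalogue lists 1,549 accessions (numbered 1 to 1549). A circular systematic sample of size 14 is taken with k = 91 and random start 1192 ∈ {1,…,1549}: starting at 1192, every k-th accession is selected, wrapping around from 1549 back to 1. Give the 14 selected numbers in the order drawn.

1192, 1283, 1374, 1465, 7, 98, 189, 280, 371, 462, 553, 644, 735, 826

Selection 1: 1192
Selection 2: 1192 + 91 = 1283
Selection 3: 1283 + 91 = 1374
Selection 4: 1374 + 91 = 1465
Selection 5: 1465 + 91 = 1556 → 1556 − 1549 = 7
Selection 6: 7 + 91 = 98
Selection 7: 98 + 91 = 189
Selection 8: 189 + 91 = 280
Selection 9: 280 + 91 = 371
Selection 10: 371 + 91 = 462
Selection 11: 462 + 91 = 553
Selection 12: 553 + 91 = 644
Selection 13: 644 + 91 = 735
Selection 14: 735 + 91 = 826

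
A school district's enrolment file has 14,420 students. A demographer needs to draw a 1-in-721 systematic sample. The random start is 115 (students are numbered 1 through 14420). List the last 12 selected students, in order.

9th selection = 115 + 8×721 = 5883
10th: 5883 + 721 = 6604
11th: 6604 + 721 = 7325
12th: 7325 + 721 = 8046
13th: 8046 + 721 = 8767
14th: 8767 + 721 = 9488
15th: 9488 + 721 = 10209
16th: 10209 + 721 = 10930
17th: 10930 + 721 = 11651
18th: 11651 + 721 = 12372
19th: 12372 + 721 = 13093
20th: 13093 + 721 = 13814

5883, 6604, 7325, 8046, 8767, 9488, 10209, 10930, 11651, 12372, 13093, 13814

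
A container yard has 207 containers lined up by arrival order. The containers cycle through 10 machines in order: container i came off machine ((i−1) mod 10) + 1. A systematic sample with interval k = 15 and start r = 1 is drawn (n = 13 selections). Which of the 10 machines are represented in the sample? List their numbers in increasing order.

Consecutive selections differ by k = 15, so their machine numbers differ by 15 mod 10 = 5.
gcd(15, 10) = 5, so the sample visits 10/5 = 2 distinct residues mod 10.
Start 1 is machine 1; the machines hit are 1, 6.

1, 6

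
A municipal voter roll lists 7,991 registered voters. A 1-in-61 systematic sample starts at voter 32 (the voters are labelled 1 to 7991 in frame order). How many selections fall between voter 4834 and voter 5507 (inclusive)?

11

k = 61
First selection ≥ 4834: 32 + ⌈(4834−32)/61⌉·61 = 32 + 79×61 = 4851
Last selection ≤ 5507: 32 + ⌊(5507−32)/61⌋·61 = 32 + 89×61 = 5461
Count = 89 − 79 + 1 = 11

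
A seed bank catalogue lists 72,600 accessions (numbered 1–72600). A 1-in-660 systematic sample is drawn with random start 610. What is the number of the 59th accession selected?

38890

k = 660
59th selection = r + (59−1)·k = 610 + 58×660 = 610 + 38280 = 38890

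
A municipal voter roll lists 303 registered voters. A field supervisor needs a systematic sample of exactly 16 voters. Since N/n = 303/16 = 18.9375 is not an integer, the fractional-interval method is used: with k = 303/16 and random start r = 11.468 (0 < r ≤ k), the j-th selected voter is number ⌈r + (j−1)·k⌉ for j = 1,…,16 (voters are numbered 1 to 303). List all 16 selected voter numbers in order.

12, 31, 50, 69, 88, 107, 126, 145, 163, 182, 201, 220, 239, 258, 277, 296

j=1: r + 0k = 11.468 → ⌈·⌉ = 12
j=2: r + 1k = 30.4055 → ⌈·⌉ = 31
j=3: r + 2k = 49.343 → ⌈·⌉ = 50
j=4: r + 3k = 68.2805 → ⌈·⌉ = 69
j=5: r + 4k = 87.218 → ⌈·⌉ = 88
j=6: r + 5k = 106.1555 → ⌈·⌉ = 107
j=7: r + 6k = 125.093 → ⌈·⌉ = 126
j=8: r + 7k = 144.0305 → ⌈·⌉ = 145
j=9: r + 8k = 162.968 → ⌈·⌉ = 163
j=10: r + 9k = 181.9055 → ⌈·⌉ = 182
j=11: r + 10k = 200.843 → ⌈·⌉ = 201
j=12: r + 11k = 219.7805 → ⌈·⌉ = 220
j=13: r + 12k = 238.718 → ⌈·⌉ = 239
j=14: r + 13k = 257.6555 → ⌈·⌉ = 258
j=15: r + 14k = 276.593 → ⌈·⌉ = 277
j=16: r + 15k = 295.5305 → ⌈·⌉ = 296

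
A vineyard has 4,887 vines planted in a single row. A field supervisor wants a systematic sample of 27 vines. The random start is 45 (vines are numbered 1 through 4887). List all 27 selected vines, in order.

45, 226, 407, 588, 769, 950, 1131, 1312, 1493, 1674, 1855, 2036, 2217, 2398, 2579, 2760, 2941, 3122, 3303, 3484, 3665, 3846, 4027, 4208, 4389, 4570, 4751

k = N/n = 4887/27 = 181
vine 1: 45
vine 2: 45 + 181 = 226
vine 3: 226 + 181 = 407
vine 4: 407 + 181 = 588
vine 5: 588 + 181 = 769
vine 6: 769 + 181 = 950
vine 7: 950 + 181 = 1131
vine 8: 1131 + 181 = 1312
vine 9: 1312 + 181 = 1493
vine 10: 1493 + 181 = 1674
vine 11: 1674 + 181 = 1855
vine 12: 1855 + 181 = 2036
vine 13: 2036 + 181 = 2217
vine 14: 2217 + 181 = 2398
vine 15: 2398 + 181 = 2579
vine 16: 2579 + 181 = 2760
vine 17: 2760 + 181 = 2941
vine 18: 2941 + 181 = 3122
vine 19: 3122 + 181 = 3303
vine 20: 3303 + 181 = 3484
vine 21: 3484 + 181 = 3665
vine 22: 3665 + 181 = 3846
vine 23: 3846 + 181 = 4027
vine 24: 4027 + 181 = 4208
vine 25: 4208 + 181 = 4389
vine 26: 4389 + 181 = 4570
vine 27: 4570 + 181 = 4751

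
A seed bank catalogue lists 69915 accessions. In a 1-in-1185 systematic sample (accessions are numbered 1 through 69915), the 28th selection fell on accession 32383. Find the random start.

k = 1185
r = 32383 − (28−1)×1185 = 32383 − 31995 = 388

388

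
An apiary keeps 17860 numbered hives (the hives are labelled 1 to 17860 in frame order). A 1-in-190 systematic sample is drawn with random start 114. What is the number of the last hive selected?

17784

k = 190
94th selection = r + (94−1)·k = 114 + 93×190 = 114 + 17670 = 17784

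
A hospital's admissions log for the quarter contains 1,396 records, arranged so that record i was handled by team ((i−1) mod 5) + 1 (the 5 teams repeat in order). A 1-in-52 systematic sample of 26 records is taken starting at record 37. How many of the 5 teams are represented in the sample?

5

Consecutive selections differ by k = 52, so their team numbers differ by 52 mod 5 = 2.
gcd(52, 5) = 1, so the sample visits 5/1 = 5 distinct residues mod 5.
Start 37 is team 2; the teams hit are 1, 2, 3, 4, 5.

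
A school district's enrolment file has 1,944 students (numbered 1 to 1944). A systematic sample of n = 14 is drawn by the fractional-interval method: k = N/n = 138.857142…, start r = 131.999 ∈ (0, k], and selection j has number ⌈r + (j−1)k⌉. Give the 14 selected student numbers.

132, 271, 410, 549, 688, 827, 966, 1104, 1243, 1382, 1521, 1660, 1799, 1938

j=1: r + 0k = 131.999 → ⌈·⌉ = 132
j=2: r + 1k = 270.856142… → ⌈·⌉ = 271
j=3: r + 2k = 409.713285… → ⌈·⌉ = 410
j=4: r + 3k = 548.570428… → ⌈·⌉ = 549
j=5: r + 4k = 687.427571… → ⌈·⌉ = 688
j=6: r + 5k = 826.284714… → ⌈·⌉ = 827
j=7: r + 6k = 965.141857… → ⌈·⌉ = 966
j=8: r + 7k = 1103.999 → ⌈·⌉ = 1104
j=9: r + 8k = 1242.856142… → ⌈·⌉ = 1243
j=10: r + 9k = 1381.713285… → ⌈·⌉ = 1382
j=11: r + 10k = 1520.570428… → ⌈·⌉ = 1521
j=12: r + 11k = 1659.427571… → ⌈·⌉ = 1660
j=13: r + 12k = 1798.284714… → ⌈·⌉ = 1799
j=14: r + 13k = 1937.141857… → ⌈·⌉ = 1938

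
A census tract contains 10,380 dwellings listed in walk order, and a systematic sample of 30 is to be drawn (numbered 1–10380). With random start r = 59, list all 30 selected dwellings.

59, 405, 751, 1097, 1443, 1789, 2135, 2481, 2827, 3173, 3519, 3865, 4211, 4557, 4903, 5249, 5595, 5941, 6287, 6633, 6979, 7325, 7671, 8017, 8363, 8709, 9055, 9401, 9747, 10093

k = N/n = 10380/30 = 346
dwelling 1: 59
dwelling 2: 59 + 346 = 405
dwelling 3: 405 + 346 = 751
dwelling 4: 751 + 346 = 1097
dwelling 5: 1097 + 346 = 1443
dwelling 6: 1443 + 346 = 1789
dwelling 7: 1789 + 346 = 2135
dwelling 8: 2135 + 346 = 2481
dwelling 9: 2481 + 346 = 2827
dwelling 10: 2827 + 346 = 3173
dwelling 11: 3173 + 346 = 3519
dwelling 12: 3519 + 346 = 3865
dwelling 13: 3865 + 346 = 4211
dwelling 14: 4211 + 346 = 4557
dwelling 15: 4557 + 346 = 4903
dwelling 16: 4903 + 346 = 5249
dwelling 17: 5249 + 346 = 5595
dwelling 18: 5595 + 346 = 5941
dwelling 19: 5941 + 346 = 6287
dwelling 20: 6287 + 346 = 6633
dwelling 21: 6633 + 346 = 6979
dwelling 22: 6979 + 346 = 7325
dwelling 23: 7325 + 346 = 7671
dwelling 24: 7671 + 346 = 8017
dwelling 25: 8017 + 346 = 8363
dwelling 26: 8363 + 346 = 8709
dwelling 27: 8709 + 346 = 9055
dwelling 28: 9055 + 346 = 9401
dwelling 29: 9401 + 346 = 9747
dwelling 30: 9747 + 346 = 10093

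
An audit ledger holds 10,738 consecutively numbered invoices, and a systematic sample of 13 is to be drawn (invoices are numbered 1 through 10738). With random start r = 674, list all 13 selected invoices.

k = N/n = 10738/13 = 826
invoice 1: 674
invoice 2: 674 + 826 = 1500
invoice 3: 1500 + 826 = 2326
invoice 4: 2326 + 826 = 3152
invoice 5: 3152 + 826 = 3978
invoice 6: 3978 + 826 = 4804
invoice 7: 4804 + 826 = 5630
invoice 8: 5630 + 826 = 6456
invoice 9: 6456 + 826 = 7282
invoice 10: 7282 + 826 = 8108
invoice 11: 8108 + 826 = 8934
invoice 12: 8934 + 826 = 9760
invoice 13: 9760 + 826 = 10586

674, 1500, 2326, 3152, 3978, 4804, 5630, 6456, 7282, 8108, 8934, 9760, 10586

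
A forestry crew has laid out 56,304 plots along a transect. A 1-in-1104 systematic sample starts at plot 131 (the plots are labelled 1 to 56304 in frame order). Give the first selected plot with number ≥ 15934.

k = 1104
Steps past start: ⌈(15934 − 131)/1104⌉ = ⌈15803/1104⌉ = 15
Selected plot: 131 + 15×1104 = 16691

16691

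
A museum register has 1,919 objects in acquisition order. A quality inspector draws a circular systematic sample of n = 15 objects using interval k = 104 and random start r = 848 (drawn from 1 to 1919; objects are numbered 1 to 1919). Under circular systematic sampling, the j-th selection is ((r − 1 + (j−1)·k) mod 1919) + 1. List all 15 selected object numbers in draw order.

848, 952, 1056, 1160, 1264, 1368, 1472, 1576, 1680, 1784, 1888, 73, 177, 281, 385

Selection 1: 848
Selection 2: 848 + 104 = 952
Selection 3: 952 + 104 = 1056
Selection 4: 1056 + 104 = 1160
Selection 5: 1160 + 104 = 1264
Selection 6: 1264 + 104 = 1368
Selection 7: 1368 + 104 = 1472
Selection 8: 1472 + 104 = 1576
Selection 9: 1576 + 104 = 1680
Selection 10: 1680 + 104 = 1784
Selection 11: 1784 + 104 = 1888
Selection 12: 1888 + 104 = 1992 → 1992 − 1919 = 73
Selection 13: 73 + 104 = 177
Selection 14: 177 + 104 = 281
Selection 15: 281 + 104 = 385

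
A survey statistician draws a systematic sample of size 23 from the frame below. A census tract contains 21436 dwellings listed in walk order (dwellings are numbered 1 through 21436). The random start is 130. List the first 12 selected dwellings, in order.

130, 1062, 1994, 2926, 3858, 4790, 5722, 6654, 7586, 8518, 9450, 10382

k = N/n = 21436/23 = 932
dwelling 1: 130
dwelling 2: 130 + 932 = 1062
dwelling 3: 1062 + 932 = 1994
dwelling 4: 1994 + 932 = 2926
dwelling 5: 2926 + 932 = 3858
dwelling 6: 3858 + 932 = 4790
dwelling 7: 4790 + 932 = 5722
dwelling 8: 5722 + 932 = 6654
dwelling 9: 6654 + 932 = 7586
dwelling 10: 7586 + 932 = 8518
dwelling 11: 8518 + 932 = 9450
dwelling 12: 9450 + 932 = 10382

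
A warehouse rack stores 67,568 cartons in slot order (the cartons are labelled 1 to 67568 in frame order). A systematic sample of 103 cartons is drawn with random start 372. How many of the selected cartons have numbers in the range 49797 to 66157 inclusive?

k = 67568/103 = 656
First selection ≥ 49797: 372 + ⌈(49797−372)/656⌉·656 = 372 + 76×656 = 50228
Last selection ≤ 66157: 372 + ⌊(66157−372)/656⌋·656 = 372 + 100×656 = 65972
Count = 100 − 76 + 1 = 25

25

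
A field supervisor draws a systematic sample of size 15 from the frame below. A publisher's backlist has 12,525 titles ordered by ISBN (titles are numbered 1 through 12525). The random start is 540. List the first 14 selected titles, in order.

k = N/n = 12525/15 = 835
title 1: 540
title 2: 540 + 835 = 1375
title 3: 1375 + 835 = 2210
title 4: 2210 + 835 = 3045
title 5: 3045 + 835 = 3880
title 6: 3880 + 835 = 4715
title 7: 4715 + 835 = 5550
title 8: 5550 + 835 = 6385
title 9: 6385 + 835 = 7220
title 10: 7220 + 835 = 8055
title 11: 8055 + 835 = 8890
title 12: 8890 + 835 = 9725
title 13: 9725 + 835 = 10560
title 14: 10560 + 835 = 11395

540, 1375, 2210, 3045, 3880, 4715, 5550, 6385, 7220, 8055, 8890, 9725, 10560, 11395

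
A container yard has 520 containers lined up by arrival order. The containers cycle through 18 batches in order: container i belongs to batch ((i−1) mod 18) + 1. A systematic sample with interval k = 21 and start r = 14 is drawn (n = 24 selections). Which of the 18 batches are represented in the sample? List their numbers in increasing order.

2, 5, 8, 11, 14, 17

Consecutive selections differ by k = 21, so their batch numbers differ by 21 mod 18 = 3.
gcd(21, 18) = 3, so the sample visits 18/3 = 6 distinct residues mod 18.
Start 14 is batch 14; the batches hit are 2, 5, 8, 11, 14, 17.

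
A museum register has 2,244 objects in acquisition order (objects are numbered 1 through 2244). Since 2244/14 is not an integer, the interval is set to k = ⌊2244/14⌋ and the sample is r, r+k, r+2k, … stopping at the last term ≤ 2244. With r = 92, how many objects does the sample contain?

k = ⌊2244/14⌋ = 160
Achieved size = ⌊(2244 − 92)/160⌋ + 1 = ⌊2152/160⌋ + 1 = 13 + 1 = 14
(last selection: 92 + 13×160 = 2172 ≤ 2244; next would be 2332 > 2244)

14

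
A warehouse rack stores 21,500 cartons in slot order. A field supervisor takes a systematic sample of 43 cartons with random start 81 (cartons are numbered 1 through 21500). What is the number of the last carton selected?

k = 21500/43 = 500
43rd selection = r + (43−1)·k = 81 + 42×500 = 81 + 21000 = 21081

21081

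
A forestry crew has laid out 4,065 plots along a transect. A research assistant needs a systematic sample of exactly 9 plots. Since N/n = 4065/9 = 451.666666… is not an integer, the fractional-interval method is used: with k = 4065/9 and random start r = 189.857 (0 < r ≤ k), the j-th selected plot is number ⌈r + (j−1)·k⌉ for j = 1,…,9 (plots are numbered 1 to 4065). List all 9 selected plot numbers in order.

j=1: r + 0k = 189.857 → ⌈·⌉ = 190
j=2: r + 1k = 641.523666… → ⌈·⌉ = 642
j=3: r + 2k = 1093.190333… → ⌈·⌉ = 1094
j=4: r + 3k = 1544.857 → ⌈·⌉ = 1545
j=5: r + 4k = 1996.523666… → ⌈·⌉ = 1997
j=6: r + 5k = 2448.190333… → ⌈·⌉ = 2449
j=7: r + 6k = 2899.857 → ⌈·⌉ = 2900
j=8: r + 7k = 3351.523666… → ⌈·⌉ = 3352
j=9: r + 8k = 3803.190333… → ⌈·⌉ = 3804

190, 642, 1094, 1545, 1997, 2449, 2900, 3352, 3804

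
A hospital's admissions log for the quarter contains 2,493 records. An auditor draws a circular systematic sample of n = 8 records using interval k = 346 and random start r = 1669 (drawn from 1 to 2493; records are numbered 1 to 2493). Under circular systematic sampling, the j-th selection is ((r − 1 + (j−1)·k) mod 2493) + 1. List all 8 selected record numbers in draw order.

1669, 2015, 2361, 214, 560, 906, 1252, 1598

Selection 1: 1669
Selection 2: 1669 + 346 = 2015
Selection 3: 2015 + 346 = 2361
Selection 4: 2361 + 346 = 2707 → 2707 − 2493 = 214
Selection 5: 214 + 346 = 560
Selection 6: 560 + 346 = 906
Selection 7: 906 + 346 = 1252
Selection 8: 1252 + 346 = 1598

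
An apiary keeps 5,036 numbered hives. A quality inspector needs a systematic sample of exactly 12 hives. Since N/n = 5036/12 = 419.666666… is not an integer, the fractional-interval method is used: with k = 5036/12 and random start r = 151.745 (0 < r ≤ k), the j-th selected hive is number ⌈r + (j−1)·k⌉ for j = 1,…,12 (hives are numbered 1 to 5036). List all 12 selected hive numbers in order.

152, 572, 992, 1411, 1831, 2251, 2670, 3090, 3510, 3929, 4349, 4769

j=1: r + 0k = 151.745 → ⌈·⌉ = 152
j=2: r + 1k = 571.411666… → ⌈·⌉ = 572
j=3: r + 2k = 991.078333… → ⌈·⌉ = 992
j=4: r + 3k = 1410.745 → ⌈·⌉ = 1411
j=5: r + 4k = 1830.411666… → ⌈·⌉ = 1831
j=6: r + 5k = 2250.078333… → ⌈·⌉ = 2251
j=7: r + 6k = 2669.745 → ⌈·⌉ = 2670
j=8: r + 7k = 3089.411666… → ⌈·⌉ = 3090
j=9: r + 8k = 3509.078333… → ⌈·⌉ = 3510
j=10: r + 9k = 3928.745 → ⌈·⌉ = 3929
j=11: r + 10k = 4348.411666… → ⌈·⌉ = 4349
j=12: r + 11k = 4768.078333… → ⌈·⌉ = 4769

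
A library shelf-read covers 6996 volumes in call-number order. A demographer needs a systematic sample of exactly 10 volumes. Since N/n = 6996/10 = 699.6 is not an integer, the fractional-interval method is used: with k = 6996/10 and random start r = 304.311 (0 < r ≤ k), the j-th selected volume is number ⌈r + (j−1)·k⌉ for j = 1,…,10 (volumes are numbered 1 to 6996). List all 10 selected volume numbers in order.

j=1: r + 0k = 304.311 → ⌈·⌉ = 305
j=2: r + 1k = 1003.911 → ⌈·⌉ = 1004
j=3: r + 2k = 1703.511 → ⌈·⌉ = 1704
j=4: r + 3k = 2403.111 → ⌈·⌉ = 2404
j=5: r + 4k = 3102.711 → ⌈·⌉ = 3103
j=6: r + 5k = 3802.311 → ⌈·⌉ = 3803
j=7: r + 6k = 4501.911 → ⌈·⌉ = 4502
j=8: r + 7k = 5201.511 → ⌈·⌉ = 5202
j=9: r + 8k = 5901.111 → ⌈·⌉ = 5902
j=10: r + 9k = 6600.711 → ⌈·⌉ = 6601

305, 1004, 1704, 2404, 3103, 3803, 4502, 5202, 5902, 6601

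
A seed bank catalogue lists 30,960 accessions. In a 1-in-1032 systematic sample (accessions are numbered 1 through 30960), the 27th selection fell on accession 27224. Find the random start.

k = 1032
r = 27224 − (27−1)×1032 = 27224 − 26832 = 392

392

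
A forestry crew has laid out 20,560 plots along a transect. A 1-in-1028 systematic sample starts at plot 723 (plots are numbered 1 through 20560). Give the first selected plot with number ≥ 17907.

k = 1028
Steps past start: ⌈(17907 − 723)/1028⌉ = ⌈17184/1028⌉ = 17
Selected plot: 723 + 17×1028 = 18199

18199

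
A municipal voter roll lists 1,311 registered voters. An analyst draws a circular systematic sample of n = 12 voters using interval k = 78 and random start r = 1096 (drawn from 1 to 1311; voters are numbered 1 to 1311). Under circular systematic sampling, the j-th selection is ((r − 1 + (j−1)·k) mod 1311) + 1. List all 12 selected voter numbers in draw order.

1096, 1174, 1252, 19, 97, 175, 253, 331, 409, 487, 565, 643

Selection 1: 1096
Selection 2: 1096 + 78 = 1174
Selection 3: 1174 + 78 = 1252
Selection 4: 1252 + 78 = 1330 → 1330 − 1311 = 19
Selection 5: 19 + 78 = 97
Selection 6: 97 + 78 = 175
Selection 7: 175 + 78 = 253
Selection 8: 253 + 78 = 331
Selection 9: 331 + 78 = 409
Selection 10: 409 + 78 = 487
Selection 11: 487 + 78 = 565
Selection 12: 565 + 78 = 643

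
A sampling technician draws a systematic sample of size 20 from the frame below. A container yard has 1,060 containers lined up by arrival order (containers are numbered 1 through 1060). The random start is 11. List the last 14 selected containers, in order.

329, 382, 435, 488, 541, 594, 647, 700, 753, 806, 859, 912, 965, 1018

k = N/n = 1060/20 = 53
7th selection = 11 + 6×53 = 329
8th: 329 + 53 = 382
9th: 382 + 53 = 435
10th: 435 + 53 = 488
11th: 488 + 53 = 541
12th: 541 + 53 = 594
13th: 594 + 53 = 647
14th: 647 + 53 = 700
15th: 700 + 53 = 753
16th: 753 + 53 = 806
17th: 806 + 53 = 859
18th: 859 + 53 = 912
19th: 912 + 53 = 965
20th: 965 + 53 = 1018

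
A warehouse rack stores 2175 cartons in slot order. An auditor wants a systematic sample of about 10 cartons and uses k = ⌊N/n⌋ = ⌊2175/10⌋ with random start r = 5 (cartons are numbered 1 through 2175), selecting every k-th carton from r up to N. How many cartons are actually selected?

11

k = ⌊2175/10⌋ = 217
Achieved size = ⌊(2175 − 5)/217⌋ + 1 = ⌊2170/217⌋ + 1 = 10 + 1 = 11
(last selection: 5 + 10×217 = 2175 ≤ 2175; next would be 2392 > 2175)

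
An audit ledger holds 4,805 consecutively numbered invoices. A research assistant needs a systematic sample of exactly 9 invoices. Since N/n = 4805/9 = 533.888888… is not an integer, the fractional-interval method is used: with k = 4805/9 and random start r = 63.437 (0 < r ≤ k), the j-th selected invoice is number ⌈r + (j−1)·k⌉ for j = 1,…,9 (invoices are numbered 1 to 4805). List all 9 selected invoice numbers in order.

j=1: r + 0k = 63.437 → ⌈·⌉ = 64
j=2: r + 1k = 597.325888… → ⌈·⌉ = 598
j=3: r + 2k = 1131.214777… → ⌈·⌉ = 1132
j=4: r + 3k = 1665.103666… → ⌈·⌉ = 1666
j=5: r + 4k = 2198.992555… → ⌈·⌉ = 2199
j=6: r + 5k = 2732.881444… → ⌈·⌉ = 2733
j=7: r + 6k = 3266.770333… → ⌈·⌉ = 3267
j=8: r + 7k = 3800.659222… → ⌈·⌉ = 3801
j=9: r + 8k = 4334.548111… → ⌈·⌉ = 4335

64, 598, 1132, 1666, 2199, 2733, 3267, 3801, 4335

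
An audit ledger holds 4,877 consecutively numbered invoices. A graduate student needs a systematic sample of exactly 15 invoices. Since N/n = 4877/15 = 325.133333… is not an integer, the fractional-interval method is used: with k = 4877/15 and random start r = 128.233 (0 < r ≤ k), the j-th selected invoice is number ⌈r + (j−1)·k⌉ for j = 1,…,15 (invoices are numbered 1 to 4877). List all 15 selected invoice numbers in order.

j=1: r + 0k = 128.233 → ⌈·⌉ = 129
j=2: r + 1k = 453.366333… → ⌈·⌉ = 454
j=3: r + 2k = 778.499666… → ⌈·⌉ = 779
j=4: r + 3k = 1103.633 → ⌈·⌉ = 1104
j=5: r + 4k = 1428.766333… → ⌈·⌉ = 1429
j=6: r + 5k = 1753.899666… → ⌈·⌉ = 1754
j=7: r + 6k = 2079.033 → ⌈·⌉ = 2080
j=8: r + 7k = 2404.166333… → ⌈·⌉ = 2405
j=9: r + 8k = 2729.299666… → ⌈·⌉ = 2730
j=10: r + 9k = 3054.433 → ⌈·⌉ = 3055
j=11: r + 10k = 3379.566333… → ⌈·⌉ = 3380
j=12: r + 11k = 3704.699666… → ⌈·⌉ = 3705
j=13: r + 12k = 4029.833 → ⌈·⌉ = 4030
j=14: r + 13k = 4354.966333… → ⌈·⌉ = 4355
j=15: r + 14k = 4680.099666… → ⌈·⌉ = 4681

129, 454, 779, 1104, 1429, 1754, 2080, 2405, 2730, 3055, 3380, 3705, 4030, 4355, 4681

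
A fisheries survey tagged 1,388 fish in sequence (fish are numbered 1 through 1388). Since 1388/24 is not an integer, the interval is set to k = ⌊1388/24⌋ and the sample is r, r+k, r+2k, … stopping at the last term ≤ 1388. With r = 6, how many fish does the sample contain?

k = ⌊1388/24⌋ = 57
Achieved size = ⌊(1388 − 6)/57⌋ + 1 = ⌊1382/57⌋ + 1 = 24 + 1 = 25
(last selection: 6 + 24×57 = 1374 ≤ 1388; next would be 1431 > 1388)

25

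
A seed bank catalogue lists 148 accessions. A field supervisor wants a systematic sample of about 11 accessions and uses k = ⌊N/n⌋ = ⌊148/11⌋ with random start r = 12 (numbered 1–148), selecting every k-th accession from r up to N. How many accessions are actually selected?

k = ⌊148/11⌋ = 13
Achieved size = ⌊(148 − 12)/13⌋ + 1 = ⌊136/13⌋ + 1 = 10 + 1 = 11
(last selection: 12 + 10×13 = 142 ≤ 148; next would be 155 > 148)

11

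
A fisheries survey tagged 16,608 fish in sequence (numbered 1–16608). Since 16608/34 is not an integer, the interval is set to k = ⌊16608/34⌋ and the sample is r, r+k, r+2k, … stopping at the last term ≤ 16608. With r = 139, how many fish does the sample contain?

34

k = ⌊16608/34⌋ = 488
Achieved size = ⌊(16608 − 139)/488⌋ + 1 = ⌊16469/488⌋ + 1 = 33 + 1 = 34
(last selection: 139 + 33×488 = 16243 ≤ 16608; next would be 16731 > 16608)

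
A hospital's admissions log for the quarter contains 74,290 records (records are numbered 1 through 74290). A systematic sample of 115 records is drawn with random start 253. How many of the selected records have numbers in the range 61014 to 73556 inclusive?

19

k = 74290/115 = 646
First selection ≥ 61014: 253 + ⌈(61014−253)/646⌉·646 = 253 + 95×646 = 61623
Last selection ≤ 73556: 253 + ⌊(73556−253)/646⌋·646 = 253 + 113×646 = 73251
Count = 113 − 95 + 1 = 19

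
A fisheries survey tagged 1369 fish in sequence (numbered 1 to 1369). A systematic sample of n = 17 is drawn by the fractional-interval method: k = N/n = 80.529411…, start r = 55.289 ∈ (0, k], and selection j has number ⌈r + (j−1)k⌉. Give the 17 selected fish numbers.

j=1: r + 0k = 55.289 → ⌈·⌉ = 56
j=2: r + 1k = 135.818411… → ⌈·⌉ = 136
j=3: r + 2k = 216.347823… → ⌈·⌉ = 217
j=4: r + 3k = 296.877235… → ⌈·⌉ = 297
j=5: r + 4k = 377.406647… → ⌈·⌉ = 378
j=6: r + 5k = 457.936058… → ⌈·⌉ = 458
j=7: r + 6k = 538.465470… → ⌈·⌉ = 539
j=8: r + 7k = 618.994882… → ⌈·⌉ = 619
j=9: r + 8k = 699.524294… → ⌈·⌉ = 700
j=10: r + 9k = 780.053705… → ⌈·⌉ = 781
j=11: r + 10k = 860.583117… → ⌈·⌉ = 861
j=12: r + 11k = 941.112529… → ⌈·⌉ = 942
j=13: r + 12k = 1021.641941… → ⌈·⌉ = 1022
j=14: r + 13k = 1102.171352… → ⌈·⌉ = 1103
j=15: r + 14k = 1182.700764… → ⌈·⌉ = 1183
j=16: r + 15k = 1263.230176… → ⌈·⌉ = 1264
j=17: r + 16k = 1343.759588… → ⌈·⌉ = 1344

56, 136, 217, 297, 378, 458, 539, 619, 700, 781, 861, 942, 1022, 1103, 1183, 1264, 1344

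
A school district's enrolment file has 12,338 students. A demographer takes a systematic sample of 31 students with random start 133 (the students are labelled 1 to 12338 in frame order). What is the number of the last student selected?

k = 12338/31 = 398
31st selection = r + (31−1)·k = 133 + 30×398 = 133 + 11940 = 12073

12073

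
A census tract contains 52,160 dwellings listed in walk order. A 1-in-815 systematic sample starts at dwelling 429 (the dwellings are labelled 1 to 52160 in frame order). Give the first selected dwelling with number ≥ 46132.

k = 815
Steps past start: ⌈(46132 − 429)/815⌉ = ⌈45703/815⌉ = 57
Selected dwelling: 429 + 57×815 = 46884

46884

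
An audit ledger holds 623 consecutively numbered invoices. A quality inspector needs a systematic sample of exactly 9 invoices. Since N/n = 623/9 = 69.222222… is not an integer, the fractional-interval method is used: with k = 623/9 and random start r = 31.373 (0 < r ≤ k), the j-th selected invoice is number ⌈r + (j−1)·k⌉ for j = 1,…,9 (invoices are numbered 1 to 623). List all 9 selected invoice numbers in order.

32, 101, 170, 240, 309, 378, 447, 516, 586

j=1: r + 0k = 31.373 → ⌈·⌉ = 32
j=2: r + 1k = 100.595222… → ⌈·⌉ = 101
j=3: r + 2k = 169.817444… → ⌈·⌉ = 170
j=4: r + 3k = 239.039666… → ⌈·⌉ = 240
j=5: r + 4k = 308.261888… → ⌈·⌉ = 309
j=6: r + 5k = 377.484111… → ⌈·⌉ = 378
j=7: r + 6k = 446.706333… → ⌈·⌉ = 447
j=8: r + 7k = 515.928555… → ⌈·⌉ = 516
j=9: r + 8k = 585.150777… → ⌈·⌉ = 586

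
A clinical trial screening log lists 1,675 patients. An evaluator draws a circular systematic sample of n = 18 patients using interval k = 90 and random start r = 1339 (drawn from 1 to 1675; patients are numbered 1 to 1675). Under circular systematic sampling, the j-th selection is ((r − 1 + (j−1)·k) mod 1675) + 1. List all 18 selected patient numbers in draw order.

1339, 1429, 1519, 1609, 24, 114, 204, 294, 384, 474, 564, 654, 744, 834, 924, 1014, 1104, 1194

Selection 1: 1339
Selection 2: 1339 + 90 = 1429
Selection 3: 1429 + 90 = 1519
Selection 4: 1519 + 90 = 1609
Selection 5: 1609 + 90 = 1699 → 1699 − 1675 = 24
Selection 6: 24 + 90 = 114
Selection 7: 114 + 90 = 204
Selection 8: 204 + 90 = 294
Selection 9: 294 + 90 = 384
Selection 10: 384 + 90 = 474
Selection 11: 474 + 90 = 564
Selection 12: 564 + 90 = 654
Selection 13: 654 + 90 = 744
Selection 14: 744 + 90 = 834
Selection 15: 834 + 90 = 924
Selection 16: 924 + 90 = 1014
Selection 17: 1014 + 90 = 1104
Selection 18: 1104 + 90 = 1194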